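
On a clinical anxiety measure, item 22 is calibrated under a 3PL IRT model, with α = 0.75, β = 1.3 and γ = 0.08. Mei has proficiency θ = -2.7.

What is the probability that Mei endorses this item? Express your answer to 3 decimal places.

0.124

P(θ) = γ + (1 − γ) · 1 / (1 + exp(−α(θ − β)))
Exponent: 0.75 × (-2.7 − 1.3) = -3.0000
1/(1 + e^{3.0000}) = 0.0474
P = 0.08 + 0.92 × 0.0474 = 0.1236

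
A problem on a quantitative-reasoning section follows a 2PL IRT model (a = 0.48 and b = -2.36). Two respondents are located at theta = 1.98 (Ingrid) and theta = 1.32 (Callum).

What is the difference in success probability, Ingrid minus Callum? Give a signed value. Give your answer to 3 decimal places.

P(theta) = 1 / (1 + exp(−a(theta − b)))
P(Ingrid) = 0.8893  [exponent 2.0832]
P(Callum) = 0.8540  [exponent 1.7664]
Difference = 0.8893 − 0.8540 = 0.0353

0.035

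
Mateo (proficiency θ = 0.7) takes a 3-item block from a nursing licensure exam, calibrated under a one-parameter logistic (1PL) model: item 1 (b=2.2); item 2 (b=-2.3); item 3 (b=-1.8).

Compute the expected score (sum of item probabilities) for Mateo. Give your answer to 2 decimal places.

P(θ) = 1 / (1 + exp(−(θ − b)))
P_1 = 1/(1+e^{1.5000}) = 0.1824
P_2 = 1/(1+e^{-3.0000}) = 0.9526
P_3 = 1/(1+e^{-2.5000}) = 0.9241
E[score] = 0.1824 + 0.9526 + 0.9241 = 2.0591

2.06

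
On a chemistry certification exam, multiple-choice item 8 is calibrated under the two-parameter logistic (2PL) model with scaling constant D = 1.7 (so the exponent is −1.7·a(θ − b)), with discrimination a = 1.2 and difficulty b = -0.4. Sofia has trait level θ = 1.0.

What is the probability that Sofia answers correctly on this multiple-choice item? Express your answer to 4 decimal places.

0.9456

P(θ) = 1 / (1 + exp(−D·a(θ − b)))
Exponent: 1.7 × 1.2 × (1.0 − (-0.4)) = 2.8560
1/(1 + e^{-2.8560}) = 0.9456
P = 0.9456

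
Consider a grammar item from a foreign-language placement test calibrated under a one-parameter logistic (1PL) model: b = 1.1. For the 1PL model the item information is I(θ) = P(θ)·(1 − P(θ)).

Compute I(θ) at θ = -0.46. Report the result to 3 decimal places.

P = 1/(1+e^{1.5600}) = 0.1736
P(1−P) = 0.1736 × 0.8264 = 0.1435
I = P(1−P) = 0.14349

0.143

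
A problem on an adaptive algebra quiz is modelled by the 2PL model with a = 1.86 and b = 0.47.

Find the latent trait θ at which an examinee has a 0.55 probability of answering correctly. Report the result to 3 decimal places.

0.578

P(θ) = 1 / (1 + exp(−a(θ − b)))
logit = ln(0.5500/0.4500) = 0.2007
θ = b + logit/(a) = 0.47 + 0.2007/1.8600 = 0.5779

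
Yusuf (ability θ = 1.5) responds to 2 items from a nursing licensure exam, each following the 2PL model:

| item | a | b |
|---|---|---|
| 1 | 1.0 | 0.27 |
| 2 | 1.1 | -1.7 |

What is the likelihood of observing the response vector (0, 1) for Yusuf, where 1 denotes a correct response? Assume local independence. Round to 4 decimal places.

0.2197

P(θ) = 1 / (1 + exp(−a(θ − b)))
P_1 = 1/(1+e^{-1.2300}) = 0.7738
P_2 = 1/(1+e^{-3.5200}) = 0.9713
L = (1−P_1) × P_2 = 0.2262 × 0.9713 = 0.21968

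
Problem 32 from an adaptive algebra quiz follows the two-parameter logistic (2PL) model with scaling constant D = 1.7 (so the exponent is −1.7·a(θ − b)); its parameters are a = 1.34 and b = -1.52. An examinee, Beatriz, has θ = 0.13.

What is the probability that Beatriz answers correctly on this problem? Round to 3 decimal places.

P(θ) = 1 / (1 + exp(−D·a(θ − b)))
Exponent: 1.7 × 1.34 × (0.13 − (-1.52)) = 3.7587
1/(1 + e^{-3.7587}) = 0.9772
P = 0.9772

0.977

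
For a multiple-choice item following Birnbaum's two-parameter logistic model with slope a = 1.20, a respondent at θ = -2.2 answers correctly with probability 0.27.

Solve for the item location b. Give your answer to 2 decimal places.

-1.37

P(θ) = 1 / (1 + exp(−a(θ − b)))
logit(0.27) = ln(0.27/0.73) = -0.9946
b = θ − logit/(a) = -2.2 − (-0.9946)/1.2000 = -1.3711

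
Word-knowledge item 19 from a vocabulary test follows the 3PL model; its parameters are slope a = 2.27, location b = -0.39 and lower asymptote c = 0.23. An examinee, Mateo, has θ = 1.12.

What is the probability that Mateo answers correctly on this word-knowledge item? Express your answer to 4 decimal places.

0.9758

P(θ) = c + (1 − c) · 1 / (1 + exp(−a(θ − b)))
Exponent: 2.27 × (1.12 − (-0.39)) = 3.4277
1/(1 + e^{-3.4277}) = 0.9686
P = 0.23 + 0.77 × 0.9686 = 0.9758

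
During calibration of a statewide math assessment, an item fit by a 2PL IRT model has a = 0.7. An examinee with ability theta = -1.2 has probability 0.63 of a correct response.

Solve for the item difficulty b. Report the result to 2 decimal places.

-1.96

P(theta) = 1 / (1 + exp(−a(theta − b)))
logit(0.63) = ln(0.63/0.37) = 0.5322
b = theta − logit/(a) = -1.2 − 0.5322/0.7000 = -1.9603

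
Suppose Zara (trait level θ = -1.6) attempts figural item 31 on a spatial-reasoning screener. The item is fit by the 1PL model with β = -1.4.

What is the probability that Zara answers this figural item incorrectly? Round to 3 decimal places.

0.550

P(θ) = 1 / (1 + exp(−(θ − β)))
Exponent: (-1.6 − (-1.4)) = -0.2000
1/(1 + e^{0.2000}) = 0.4502
P = 0.4502
P(incorrect) = 1 − 0.4502 = 0.5498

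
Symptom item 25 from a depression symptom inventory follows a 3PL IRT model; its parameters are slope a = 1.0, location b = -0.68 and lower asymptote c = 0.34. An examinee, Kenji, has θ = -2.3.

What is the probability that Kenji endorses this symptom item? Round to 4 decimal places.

0.4490

P(θ) = c + (1 − c) · 1 / (1 + exp(−a(θ − b)))
Exponent: 1.0 × (-2.3 − (-0.68)) = -1.6200
1/(1 + e^{1.6200}) = 0.1652
P = 0.34 + 0.66 × 0.1652 = 0.4490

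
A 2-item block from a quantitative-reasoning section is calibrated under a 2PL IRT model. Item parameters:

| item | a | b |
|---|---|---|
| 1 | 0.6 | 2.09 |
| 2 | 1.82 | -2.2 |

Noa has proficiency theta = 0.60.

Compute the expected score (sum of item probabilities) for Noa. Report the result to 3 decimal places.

1.284

P(theta) = 1 / (1 + exp(−a(theta − b)))
P_1 = 1/(1+e^{0.8940}) = 0.2903
P_2 = 1/(1+e^{-5.0960}) = 0.9939
E[score] = 0.2903 + 0.9939 = 1.2842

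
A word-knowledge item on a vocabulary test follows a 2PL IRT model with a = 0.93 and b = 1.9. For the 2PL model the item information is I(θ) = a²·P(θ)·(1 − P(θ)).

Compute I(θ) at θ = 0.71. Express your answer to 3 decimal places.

P = 1/(1+e^{1.1067}) = 0.2485
P(1−P) = 0.2485 × 0.7515 = 0.1867
I = a² × P(1−P) = 0.93² × 0.1867 = 0.16151

0.162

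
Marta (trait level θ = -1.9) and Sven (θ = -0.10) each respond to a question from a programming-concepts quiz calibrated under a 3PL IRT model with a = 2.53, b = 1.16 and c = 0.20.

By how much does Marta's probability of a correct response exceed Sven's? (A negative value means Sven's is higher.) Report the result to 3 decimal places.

P(θ) = c + (1 − c) · 1 / (1 + exp(−a(θ − b)))
P(Marta) = 0.2003  [exponent -7.7418]
P(Sven) = 0.2317  [exponent -3.1878]
Difference = 0.2003 − 0.2317 = -0.0314

-0.031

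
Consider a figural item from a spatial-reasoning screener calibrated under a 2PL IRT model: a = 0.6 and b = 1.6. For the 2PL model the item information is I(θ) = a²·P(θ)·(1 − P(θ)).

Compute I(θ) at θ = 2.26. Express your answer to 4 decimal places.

0.0866

P = 1/(1+e^{-0.3960}) = 0.5977
P(1−P) = 0.5977 × 0.4023 = 0.2404
I = a² × P(1−P) = 0.6² × 0.2404 = 0.08656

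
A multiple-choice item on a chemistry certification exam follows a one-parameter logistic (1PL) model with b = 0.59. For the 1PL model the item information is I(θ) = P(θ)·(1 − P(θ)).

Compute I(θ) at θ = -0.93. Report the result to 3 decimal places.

0.147

P = 1/(1+e^{1.5200}) = 0.1795
P(1−P) = 0.1795 × 0.8205 = 0.1473
I = P(1−P) = 0.14726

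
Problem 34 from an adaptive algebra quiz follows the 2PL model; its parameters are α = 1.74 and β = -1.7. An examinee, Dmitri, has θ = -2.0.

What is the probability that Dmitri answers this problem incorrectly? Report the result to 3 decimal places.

0.628

P(θ) = 1 / (1 + exp(−α(θ − β)))
Exponent: 1.74 × (-2.0 − (-1.7)) = -0.5220
1/(1 + e^{0.5220}) = 0.3724
P(incorrect) = 1 − 0.3724 = 0.6276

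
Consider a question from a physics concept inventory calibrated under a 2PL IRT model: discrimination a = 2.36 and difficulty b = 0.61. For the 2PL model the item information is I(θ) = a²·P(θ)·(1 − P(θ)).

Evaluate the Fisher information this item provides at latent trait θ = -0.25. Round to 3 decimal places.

P = 1/(1+e^{2.0296}) = 0.1161
P(1−P) = 0.1161 × 0.8839 = 0.1026
I = a² × P(1−P) = 2.36² × 0.1026 = 0.57168

0.572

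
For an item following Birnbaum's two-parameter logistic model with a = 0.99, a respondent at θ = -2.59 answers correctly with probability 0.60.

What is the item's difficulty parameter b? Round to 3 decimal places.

P(θ) = 1 / (1 + exp(−a(θ − b)))
logit(0.60) = ln(0.60/0.40) = 0.4055
b = θ − logit/(a) = -2.59 − 0.4055/0.9900 = -2.9996

-3.000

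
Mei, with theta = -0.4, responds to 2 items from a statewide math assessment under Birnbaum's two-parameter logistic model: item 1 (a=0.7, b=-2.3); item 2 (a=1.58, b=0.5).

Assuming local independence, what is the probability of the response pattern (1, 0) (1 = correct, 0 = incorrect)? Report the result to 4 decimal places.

P(theta) = 1 / (1 + exp(−a(theta − b)))
P_1 = 1/(1+e^{-1.3300}) = 0.7908
P_2 = 1/(1+e^{1.4220}) = 0.1943
L = P_1 × (1−P_2) = 0.7908 × 0.8057 = 0.63714

0.6371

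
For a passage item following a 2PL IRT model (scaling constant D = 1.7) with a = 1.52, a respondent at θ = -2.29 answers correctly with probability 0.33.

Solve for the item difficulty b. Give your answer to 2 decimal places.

P(θ) = 1 / (1 + exp(−D·a(θ − b)))
logit(0.33) = ln(0.33/0.67) = -0.7082
b = θ − logit/(1.7·a) = -2.29 − (-0.7082)/2.5840 = -2.0159

-2.02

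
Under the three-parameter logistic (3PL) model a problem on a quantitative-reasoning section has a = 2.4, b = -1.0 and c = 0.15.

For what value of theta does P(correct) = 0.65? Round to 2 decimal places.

-0.85

P(theta) = c + (1 − c) · 1 / (1 + exp(−a(theta − b)))
Remove guessing floor: (0.65 − 0.15)/(1 − 0.15) = 0.5882
logit = ln(0.5882/0.4118) = 0.3567
theta = b + logit/(a) = -1.0 + 0.3567/2.4000 = -0.8514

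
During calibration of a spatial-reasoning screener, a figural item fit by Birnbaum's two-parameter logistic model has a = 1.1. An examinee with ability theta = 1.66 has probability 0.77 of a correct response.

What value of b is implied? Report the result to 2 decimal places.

P(theta) = 1 / (1 + exp(−a(theta − b)))
logit(0.77) = ln(0.77/0.23) = 1.2083
b = theta − logit/(a) = 1.66 − 1.2083/1.1000 = 0.5615

0.56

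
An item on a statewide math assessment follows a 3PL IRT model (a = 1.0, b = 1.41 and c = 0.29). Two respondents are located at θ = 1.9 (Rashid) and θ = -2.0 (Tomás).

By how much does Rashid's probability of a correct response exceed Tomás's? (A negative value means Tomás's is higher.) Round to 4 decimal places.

P(θ) = c + (1 − c) · 1 / (1 + exp(−a(θ − b)))
P(Rashid) = 0.7303  [exponent 0.4900]
P(Tomás) = 0.3127  [exponent -3.4100]
Difference = 0.7303 − 0.3127 = 0.4176

0.4176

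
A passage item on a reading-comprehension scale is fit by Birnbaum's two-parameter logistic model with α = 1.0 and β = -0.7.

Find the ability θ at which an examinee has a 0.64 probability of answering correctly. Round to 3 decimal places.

P(θ) = 1 / (1 + exp(−α(θ − β)))
logit = ln(0.6400/0.3600) = 0.5754
θ = β + logit/(α) = -0.7 + 0.5754/1.0000 = -0.1246

-0.125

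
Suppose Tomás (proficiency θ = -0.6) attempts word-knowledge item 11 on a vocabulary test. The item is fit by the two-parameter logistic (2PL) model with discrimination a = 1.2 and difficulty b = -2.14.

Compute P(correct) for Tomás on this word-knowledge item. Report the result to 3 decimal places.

0.864

P(θ) = 1 / (1 + exp(−a(θ − b)))
Exponent: 1.2 × (-0.6 − (-2.14)) = 1.8480
1/(1 + e^{-1.8480}) = 0.8639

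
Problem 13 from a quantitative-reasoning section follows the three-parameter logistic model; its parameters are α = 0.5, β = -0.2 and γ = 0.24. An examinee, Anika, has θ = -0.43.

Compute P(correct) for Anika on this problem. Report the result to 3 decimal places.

0.598

P(θ) = γ + (1 − γ) · 1 / (1 + exp(−α(θ − β)))
Exponent: 0.5 × (-0.43 − (-0.2)) = -0.1150
1/(1 + e^{0.1150}) = 0.4713
P = 0.24 + 0.76 × 0.4713 = 0.5982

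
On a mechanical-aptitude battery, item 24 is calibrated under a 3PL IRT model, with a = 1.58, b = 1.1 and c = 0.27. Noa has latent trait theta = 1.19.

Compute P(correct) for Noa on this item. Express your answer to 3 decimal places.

0.661

P(theta) = c + (1 − c) · 1 / (1 + exp(−a(theta − b)))
Exponent: 1.58 × (1.19 − 1.1) = 0.1422
1/(1 + e^{-0.1422}) = 0.5355
P = 0.27 + 0.73 × 0.5355 = 0.6609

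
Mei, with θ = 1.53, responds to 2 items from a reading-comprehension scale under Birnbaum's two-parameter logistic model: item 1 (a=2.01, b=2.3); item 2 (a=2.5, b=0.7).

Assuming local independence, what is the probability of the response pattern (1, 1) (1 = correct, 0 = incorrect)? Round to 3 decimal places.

P(θ) = 1 / (1 + exp(−a(θ − b)))
P_1 = 1/(1+e^{1.5477}) = 0.1754
P_2 = 1/(1+e^{-2.0750}) = 0.8884
L = P_1 × P_2 = 0.1754 × 0.8884 = 0.15585

0.156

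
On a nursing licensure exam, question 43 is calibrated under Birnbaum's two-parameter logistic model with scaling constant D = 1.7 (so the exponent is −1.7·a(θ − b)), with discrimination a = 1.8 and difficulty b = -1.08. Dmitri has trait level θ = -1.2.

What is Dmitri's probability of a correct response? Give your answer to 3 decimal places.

0.409

P(θ) = 1 / (1 + exp(−D·a(θ − b)))
Exponent: 1.7 × 1.8 × (-1.2 − (-1.08)) = -0.3672
1/(1 + e^{0.3672}) = 0.4092
P = 0.4092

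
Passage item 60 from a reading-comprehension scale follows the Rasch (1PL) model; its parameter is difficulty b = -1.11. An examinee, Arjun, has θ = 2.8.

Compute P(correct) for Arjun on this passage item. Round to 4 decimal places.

0.9804

P(θ) = 1 / (1 + exp(−(θ − b)))
Exponent: (2.8 − (-1.11)) = 3.9100
1/(1 + e^{-3.9100}) = 0.9804
P = 0.9804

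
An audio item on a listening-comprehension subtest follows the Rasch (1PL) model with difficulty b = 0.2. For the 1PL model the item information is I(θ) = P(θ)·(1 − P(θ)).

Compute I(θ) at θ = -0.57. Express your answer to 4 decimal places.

P = 1/(1+e^{0.7700}) = 0.3165
P(1−P) = 0.3165 × 0.6835 = 0.2163
I = P(1−P) = 0.21632

0.2163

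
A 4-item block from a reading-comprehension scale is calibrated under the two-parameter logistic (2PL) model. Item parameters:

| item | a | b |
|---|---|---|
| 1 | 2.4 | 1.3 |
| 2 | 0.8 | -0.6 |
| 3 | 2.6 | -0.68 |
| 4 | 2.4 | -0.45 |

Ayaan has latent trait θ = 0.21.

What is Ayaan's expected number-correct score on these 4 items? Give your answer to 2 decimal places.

2.46

P(θ) = 1 / (1 + exp(−a(θ − b)))
P_1 = 1/(1+e^{2.6160}) = 0.0681
P_2 = 1/(1+e^{-0.6480}) = 0.6566
P_3 = 1/(1+e^{-2.3140}) = 0.9100
P_4 = 1/(1+e^{-1.5840}) = 0.8298
E[score] = 0.0681 + 0.6566 + 0.9100 + 0.8298 = 2.4645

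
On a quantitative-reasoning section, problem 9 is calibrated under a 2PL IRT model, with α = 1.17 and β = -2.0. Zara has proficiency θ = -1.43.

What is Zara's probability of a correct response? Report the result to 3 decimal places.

P(θ) = 1 / (1 + exp(−α(θ − β)))
Exponent: 1.17 × (-1.43 − (-2.0)) = 0.6669
1/(1 + e^{-0.6669}) = 0.6608

0.661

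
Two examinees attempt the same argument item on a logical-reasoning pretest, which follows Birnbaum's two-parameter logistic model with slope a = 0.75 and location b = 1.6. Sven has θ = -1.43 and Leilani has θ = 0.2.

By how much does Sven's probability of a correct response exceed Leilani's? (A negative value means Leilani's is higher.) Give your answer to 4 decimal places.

P(θ) = 1 / (1 + exp(−a(θ − b)))
P(Sven) = 0.0934  [exponent -2.2725]
P(Leilani) = 0.2592  [exponent -1.0500]
Difference = 0.0934 − 0.2592 = -0.1658

-0.1658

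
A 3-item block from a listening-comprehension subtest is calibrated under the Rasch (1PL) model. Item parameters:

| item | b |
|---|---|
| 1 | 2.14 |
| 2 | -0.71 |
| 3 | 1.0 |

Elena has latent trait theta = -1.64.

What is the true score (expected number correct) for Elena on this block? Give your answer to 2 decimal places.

P(theta) = 1 / (1 + exp(−(theta − b)))
P_1 = 1/(1+e^{3.7800}) = 0.0223
P_2 = 1/(1+e^{0.9300}) = 0.2829
P_3 = 1/(1+e^{2.6400}) = 0.0666
E[score] = 0.0223 + 0.2829 + 0.0666 = 0.3718

0.37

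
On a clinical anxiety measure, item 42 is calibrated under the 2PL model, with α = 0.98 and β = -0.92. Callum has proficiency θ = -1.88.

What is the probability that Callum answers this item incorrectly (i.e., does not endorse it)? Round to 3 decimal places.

P(θ) = 1 / (1 + exp(−α(θ − β)))
Exponent: 0.98 × (-1.88 − (-0.92)) = -0.9408
1/(1 + e^{0.9408}) = 0.2807
P(incorrect) = 1 − 0.2807 = 0.7193

0.719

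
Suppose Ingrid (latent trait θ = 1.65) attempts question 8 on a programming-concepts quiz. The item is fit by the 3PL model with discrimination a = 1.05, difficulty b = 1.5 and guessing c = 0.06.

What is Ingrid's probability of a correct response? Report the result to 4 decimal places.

P(θ) = c + (1 − c) · 1 / (1 + exp(−a(θ − b)))
Exponent: 1.05 × (1.65 − 1.5) = 0.1575
1/(1 + e^{-0.1575}) = 0.5393
P = 0.06 + 0.94 × 0.5393 = 0.5669

0.5669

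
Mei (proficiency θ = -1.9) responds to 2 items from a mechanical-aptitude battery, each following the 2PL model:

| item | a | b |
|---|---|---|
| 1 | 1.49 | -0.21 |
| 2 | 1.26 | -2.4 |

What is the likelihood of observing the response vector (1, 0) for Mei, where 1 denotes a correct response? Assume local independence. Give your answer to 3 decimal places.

P(θ) = 1 / (1 + exp(−a(θ − b)))
P_1 = 1/(1+e^{2.5181}) = 0.0746
P_2 = 1/(1+e^{-0.6300}) = 0.6525
L = P_1 × (1−P_2) = 0.0746 × 0.3475 = 0.02592

0.026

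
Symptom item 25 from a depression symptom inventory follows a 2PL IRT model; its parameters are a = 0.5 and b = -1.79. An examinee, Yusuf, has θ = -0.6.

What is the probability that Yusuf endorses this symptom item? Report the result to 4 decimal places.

P(θ) = 1 / (1 + exp(−a(θ − b)))
Exponent: 0.5 × (-0.6 − (-1.79)) = 0.5950
1/(1 + e^{-0.5950}) = 0.6445

0.6445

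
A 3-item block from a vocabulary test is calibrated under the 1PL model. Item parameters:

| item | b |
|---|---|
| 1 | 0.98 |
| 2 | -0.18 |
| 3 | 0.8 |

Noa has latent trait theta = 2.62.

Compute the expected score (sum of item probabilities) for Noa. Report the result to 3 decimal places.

P(theta) = 1 / (1 + exp(−(theta − b)))
P_1 = 1/(1+e^{-1.6400}) = 0.8375
P_2 = 1/(1+e^{-2.8000}) = 0.9427
P_3 = 1/(1+e^{-1.8200}) = 0.8606
E[score] = 0.8375 + 0.9427 + 0.8606 = 2.6408

2.641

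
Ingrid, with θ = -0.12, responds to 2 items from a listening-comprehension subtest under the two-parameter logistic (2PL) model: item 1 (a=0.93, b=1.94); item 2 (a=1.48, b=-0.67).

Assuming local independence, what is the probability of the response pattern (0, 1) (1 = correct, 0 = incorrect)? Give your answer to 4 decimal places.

P(θ) = 1 / (1 + exp(−a(θ − b)))
P_1 = 1/(1+e^{1.9158}) = 0.1283
P_2 = 1/(1+e^{-0.8140}) = 0.6930
L = (1−P_1) × P_2 = 0.8717 × 0.6930 = 0.60403

0.6040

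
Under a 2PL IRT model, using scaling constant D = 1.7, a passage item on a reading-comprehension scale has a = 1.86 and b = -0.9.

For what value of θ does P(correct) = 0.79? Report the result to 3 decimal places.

P(θ) = 1 / (1 + exp(−D·a(θ − b)))
logit = ln(0.7900/0.2100) = 1.3249
θ = b + logit/(1.7·a) = -0.9 + 1.3249/3.1620 = -0.4810

-0.481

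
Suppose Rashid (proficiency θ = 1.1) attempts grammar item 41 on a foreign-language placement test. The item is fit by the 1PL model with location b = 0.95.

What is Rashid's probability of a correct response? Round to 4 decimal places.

P(θ) = 1 / (1 + exp(−(θ − b)))
Exponent: (1.1 − 0.95) = 0.1500
1/(1 + e^{-0.1500}) = 0.5374
P = 0.5374

0.5374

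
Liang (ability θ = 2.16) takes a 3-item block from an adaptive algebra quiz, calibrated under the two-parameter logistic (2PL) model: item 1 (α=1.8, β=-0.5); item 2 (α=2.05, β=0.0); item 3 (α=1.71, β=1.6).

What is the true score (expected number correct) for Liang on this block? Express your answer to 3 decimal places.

P(θ) = 1 / (1 + exp(−α(θ − β)))
P_1 = 1/(1+e^{-4.7880}) = 0.9917
P_2 = 1/(1+e^{-4.4280}) = 0.9882
P_3 = 1/(1+e^{-0.9576}) = 0.7226
E[score] = 0.9917 + 0.9882 + 0.7226 = 2.7026

2.703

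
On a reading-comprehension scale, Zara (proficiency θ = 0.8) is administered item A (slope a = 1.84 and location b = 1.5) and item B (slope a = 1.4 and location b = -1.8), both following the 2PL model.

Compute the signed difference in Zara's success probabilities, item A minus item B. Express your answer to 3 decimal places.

-0.758

P(θ) = 1 / (1 + exp(−a(θ − b)))
P_A = 0.2162
P_B = 0.9744
P_A − P_B = -0.7582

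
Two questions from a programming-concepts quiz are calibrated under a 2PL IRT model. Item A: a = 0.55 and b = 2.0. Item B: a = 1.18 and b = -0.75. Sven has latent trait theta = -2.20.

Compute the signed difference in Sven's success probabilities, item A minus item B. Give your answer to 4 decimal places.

-0.0627

P(theta) = 1 / (1 + exp(−a(theta − b)))
P_A = 0.0903
P_B = 0.1530
P_A − P_B = -0.0627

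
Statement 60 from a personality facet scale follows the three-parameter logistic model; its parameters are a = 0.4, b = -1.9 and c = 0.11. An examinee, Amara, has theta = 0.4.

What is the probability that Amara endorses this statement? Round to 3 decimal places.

P(theta) = c + (1 − c) · 1 / (1 + exp(−a(theta − b)))
Exponent: 0.4 × (0.4 − (-1.9)) = 0.9200
1/(1 + e^{-0.9200}) = 0.7150
P = 0.11 + 0.89 × 0.7150 = 0.7464

0.746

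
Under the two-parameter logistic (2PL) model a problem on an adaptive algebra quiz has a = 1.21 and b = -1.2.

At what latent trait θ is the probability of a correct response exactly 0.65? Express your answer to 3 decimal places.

P(θ) = 1 / (1 + exp(−a(θ − b)))
logit = ln(0.6500/0.3500) = 0.6190
θ = b + logit/(a) = -1.2 + 0.6190/1.2100 = -0.6884

-0.688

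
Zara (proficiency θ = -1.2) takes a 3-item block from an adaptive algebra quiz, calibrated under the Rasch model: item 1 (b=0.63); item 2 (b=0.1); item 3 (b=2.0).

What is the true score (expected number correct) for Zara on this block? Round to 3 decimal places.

P(θ) = 1 / (1 + exp(−(θ − b)))
P_1 = 1/(1+e^{1.8300}) = 0.1382
P_2 = 1/(1+e^{1.3000}) = 0.2142
P_3 = 1/(1+e^{3.2000}) = 0.0392
E[score] = 0.1382 + 0.2142 + 0.0392 = 0.3916

0.392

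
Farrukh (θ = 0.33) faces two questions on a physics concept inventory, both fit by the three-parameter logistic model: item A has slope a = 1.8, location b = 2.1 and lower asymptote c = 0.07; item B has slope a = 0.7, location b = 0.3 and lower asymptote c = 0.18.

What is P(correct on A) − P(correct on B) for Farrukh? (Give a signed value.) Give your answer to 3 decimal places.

-0.487

P(θ) = c + (1 − c) · 1 / (1 + exp(−a(θ − b)))
P_A = 0.1069
P_B = 0.5943
P_A − P_B = -0.4874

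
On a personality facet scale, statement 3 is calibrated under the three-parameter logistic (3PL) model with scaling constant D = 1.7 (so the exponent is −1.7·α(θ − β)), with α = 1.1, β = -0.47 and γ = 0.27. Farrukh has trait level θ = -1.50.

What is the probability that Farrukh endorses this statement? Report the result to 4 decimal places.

0.3628

P(θ) = γ + (1 − γ) · 1 / (1 + exp(−D·α(θ − β)))
Exponent: 1.7 × 1.1 × (-1.50 − (-0.47)) = -1.9261
1/(1 + e^{1.9261}) = 0.1272
P = 0.27 + 0.73 × 0.1272 = 0.3628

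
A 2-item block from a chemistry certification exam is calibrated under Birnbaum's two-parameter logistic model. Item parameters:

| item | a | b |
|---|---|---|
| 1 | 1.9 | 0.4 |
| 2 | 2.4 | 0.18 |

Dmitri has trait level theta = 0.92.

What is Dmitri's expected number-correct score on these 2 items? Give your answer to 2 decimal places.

P(theta) = 1 / (1 + exp(−a(theta − b)))
P_1 = 1/(1+e^{-0.9880}) = 0.7287
P_2 = 1/(1+e^{-1.7760}) = 0.8552
E[score] = 0.7287 + 0.8552 = 1.5839

1.58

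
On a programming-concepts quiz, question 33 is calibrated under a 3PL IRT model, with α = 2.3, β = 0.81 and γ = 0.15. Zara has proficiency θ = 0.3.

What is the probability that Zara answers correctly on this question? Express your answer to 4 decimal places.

0.3509

P(θ) = γ + (1 − γ) · 1 / (1 + exp(−α(θ − β)))
Exponent: 2.3 × (0.3 − 0.81) = -1.1730
1/(1 + e^{1.1730}) = 0.2363
P = 0.15 + 0.85 × 0.2363 = 0.3509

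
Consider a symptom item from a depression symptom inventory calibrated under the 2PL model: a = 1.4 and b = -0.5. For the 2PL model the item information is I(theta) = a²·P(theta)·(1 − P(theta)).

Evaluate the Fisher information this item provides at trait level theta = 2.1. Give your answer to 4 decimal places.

0.0489

P = 1/(1+e^{-3.6400}) = 0.9744
P(1−P) = 0.9744 × 0.0256 = 0.0249
I = a² × P(1−P) = 1.4² × 0.0249 = 0.04886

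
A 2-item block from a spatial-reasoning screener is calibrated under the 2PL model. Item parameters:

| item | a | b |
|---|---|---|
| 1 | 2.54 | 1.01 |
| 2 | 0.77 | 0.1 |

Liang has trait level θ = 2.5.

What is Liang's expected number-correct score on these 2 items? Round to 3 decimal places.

P(θ) = 1 / (1 + exp(−a(θ − b)))
P_1 = 1/(1+e^{-3.7846}) = 0.9778
P_2 = 1/(1+e^{-1.8480}) = 0.8639
E[score] = 0.9778 + 0.8639 = 1.8417

1.842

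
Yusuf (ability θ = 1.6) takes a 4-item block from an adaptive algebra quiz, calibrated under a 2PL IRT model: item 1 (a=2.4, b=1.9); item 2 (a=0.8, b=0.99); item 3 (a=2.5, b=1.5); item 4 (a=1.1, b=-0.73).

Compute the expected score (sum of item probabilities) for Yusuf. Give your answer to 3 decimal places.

P(θ) = 1 / (1 + exp(−a(θ − b)))
P_1 = 1/(1+e^{0.7200}) = 0.3274
P_2 = 1/(1+e^{-0.4880}) = 0.6196
P_3 = 1/(1+e^{-0.2500}) = 0.5622
P_4 = 1/(1+e^{-2.5630}) = 0.9284
E[score] = 0.3274 + 0.6196 + 0.5622 + 0.9284 = 2.4376

2.438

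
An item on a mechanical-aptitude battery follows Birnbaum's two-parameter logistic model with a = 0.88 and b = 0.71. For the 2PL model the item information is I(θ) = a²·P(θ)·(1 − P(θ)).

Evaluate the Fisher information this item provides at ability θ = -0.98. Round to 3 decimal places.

P = 1/(1+e^{1.4872}) = 0.1843
P(1−P) = 0.1843 × 0.8157 = 0.1504
I = a² × P(1−P) = 0.88² × 0.1504 = 0.11644

0.116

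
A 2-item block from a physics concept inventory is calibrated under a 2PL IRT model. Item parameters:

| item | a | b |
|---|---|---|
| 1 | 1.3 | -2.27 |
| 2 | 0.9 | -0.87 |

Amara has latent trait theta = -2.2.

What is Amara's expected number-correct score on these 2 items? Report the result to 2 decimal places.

P(theta) = 1 / (1 + exp(−a(theta − b)))
P_1 = 1/(1+e^{-0.0910}) = 0.5227
P_2 = 1/(1+e^{1.1970}) = 0.2320
E[score] = 0.5227 + 0.2320 = 0.7547

0.75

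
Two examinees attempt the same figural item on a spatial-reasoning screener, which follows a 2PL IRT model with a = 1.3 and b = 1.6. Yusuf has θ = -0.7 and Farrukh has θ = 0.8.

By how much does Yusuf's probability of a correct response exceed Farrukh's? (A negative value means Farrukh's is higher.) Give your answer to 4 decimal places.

-0.2133

P(θ) = 1 / (1 + exp(−a(θ − b)))
P(Yusuf) = 0.0479  [exponent -2.9900]
P(Farrukh) = 0.2611  [exponent -1.0400]
Difference = 0.0479 − 0.2611 = -0.2133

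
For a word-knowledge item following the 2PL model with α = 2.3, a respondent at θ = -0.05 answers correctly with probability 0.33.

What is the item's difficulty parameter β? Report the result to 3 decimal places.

P(θ) = 1 / (1 + exp(−α(θ − β)))
logit(0.33) = ln(0.33/0.67) = -0.7082
β = θ − logit/(α) = -0.05 − (-0.7082)/2.3000 = 0.2579

0.258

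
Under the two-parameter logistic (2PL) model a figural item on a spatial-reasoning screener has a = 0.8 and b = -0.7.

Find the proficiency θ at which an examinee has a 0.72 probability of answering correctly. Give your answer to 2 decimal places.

P(θ) = 1 / (1 + exp(−a(θ − b)))
logit = ln(0.7200/0.2800) = 0.9445
θ = b + logit/(a) = -0.7 + 0.9445/0.8000 = 0.4806

0.48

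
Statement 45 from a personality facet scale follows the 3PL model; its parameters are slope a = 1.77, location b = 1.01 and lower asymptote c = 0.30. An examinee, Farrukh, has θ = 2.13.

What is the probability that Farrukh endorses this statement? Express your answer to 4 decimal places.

0.9153

P(θ) = c + (1 − c) · 1 / (1 + exp(−a(θ − b)))
Exponent: 1.77 × (2.13 − 1.01) = 1.9824
1/(1 + e^{-1.9824}) = 0.8789
P = 0.30 + 0.70 × 0.8789 = 0.9153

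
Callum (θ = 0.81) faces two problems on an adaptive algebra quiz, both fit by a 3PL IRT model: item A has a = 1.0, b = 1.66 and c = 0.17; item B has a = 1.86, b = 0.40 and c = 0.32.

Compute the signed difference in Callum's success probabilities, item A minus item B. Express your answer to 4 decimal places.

P(θ) = c + (1 − c) · 1 / (1 + exp(−a(θ − b)))
P_A = 0.4185
P_B = 0.7837
P_A − P_B = -0.3652

-0.3652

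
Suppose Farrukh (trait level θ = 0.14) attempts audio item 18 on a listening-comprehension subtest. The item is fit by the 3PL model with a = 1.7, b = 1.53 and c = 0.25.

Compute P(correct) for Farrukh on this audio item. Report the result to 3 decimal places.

P(θ) = c + (1 − c) · 1 / (1 + exp(−a(θ − b)))
Exponent: 1.7 × (0.14 − 1.53) = -2.3630
1/(1 + e^{2.3630}) = 0.0860
P = 0.25 + 0.75 × 0.0860 = 0.3145

0.315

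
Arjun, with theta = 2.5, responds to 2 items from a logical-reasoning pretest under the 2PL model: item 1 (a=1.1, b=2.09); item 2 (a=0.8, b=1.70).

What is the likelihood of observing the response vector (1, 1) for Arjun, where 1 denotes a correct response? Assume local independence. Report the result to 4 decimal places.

P(theta) = 1 / (1 + exp(−a(theta − b)))
P_1 = 1/(1+e^{-0.4510}) = 0.6109
P_2 = 1/(1+e^{-0.6400}) = 0.6548
L = P_1 × P_2 = 0.6109 × 0.6548 = 0.39997

0.4000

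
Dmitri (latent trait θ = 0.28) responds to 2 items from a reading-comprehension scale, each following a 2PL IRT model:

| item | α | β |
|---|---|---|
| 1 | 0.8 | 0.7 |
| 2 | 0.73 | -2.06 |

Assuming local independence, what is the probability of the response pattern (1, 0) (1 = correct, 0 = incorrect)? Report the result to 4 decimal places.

0.0639

P(θ) = 1 / (1 + exp(−α(θ − β)))
P_1 = 1/(1+e^{0.3360}) = 0.4168
P_2 = 1/(1+e^{-1.7082}) = 0.8466
L = P_1 × (1−P_2) = 0.4168 × 0.1534 = 0.06393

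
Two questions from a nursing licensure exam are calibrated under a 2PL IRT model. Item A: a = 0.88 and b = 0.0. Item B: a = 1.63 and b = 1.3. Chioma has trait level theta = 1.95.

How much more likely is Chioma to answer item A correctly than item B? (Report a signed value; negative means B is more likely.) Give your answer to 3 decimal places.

0.105

P(theta) = 1 / (1 + exp(−a(theta − b)))
P_A = 0.8476
P_B = 0.7426
P_A − P_B = 0.1050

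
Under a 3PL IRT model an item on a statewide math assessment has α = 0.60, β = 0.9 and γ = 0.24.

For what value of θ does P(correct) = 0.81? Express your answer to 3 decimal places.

P(θ) = γ + (1 − γ) · 1 / (1 + exp(−α(θ − β)))
Remove guessing floor: (0.81 − 0.24)/(1 − 0.24) = 0.7500
logit = ln(0.7500/0.2500) = 1.0986
θ = β + logit/(α) = 0.9 + 1.0986/0.6000 = 2.7310

2.731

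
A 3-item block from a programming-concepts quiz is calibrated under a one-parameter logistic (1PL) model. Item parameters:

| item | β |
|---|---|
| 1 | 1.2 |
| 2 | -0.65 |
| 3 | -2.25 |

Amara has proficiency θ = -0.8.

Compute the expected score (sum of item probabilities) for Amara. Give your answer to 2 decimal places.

P(θ) = 1 / (1 + exp(−(θ − β)))
P_1 = 1/(1+e^{2.0000}) = 0.1192
P_2 = 1/(1+e^{0.1500}) = 0.4626
P_3 = 1/(1+e^{-1.4500}) = 0.8100
E[score] = 0.1192 + 0.4626 + 0.8100 = 1.3918

1.39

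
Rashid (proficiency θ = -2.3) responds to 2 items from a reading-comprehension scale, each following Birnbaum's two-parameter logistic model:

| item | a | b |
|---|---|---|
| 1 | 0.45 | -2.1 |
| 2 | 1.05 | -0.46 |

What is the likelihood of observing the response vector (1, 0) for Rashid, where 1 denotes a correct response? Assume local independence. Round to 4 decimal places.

0.4171

P(θ) = 1 / (1 + exp(−a(θ − b)))
P_1 = 1/(1+e^{0.0900}) = 0.4775
P_2 = 1/(1+e^{1.9320}) = 0.1265
L = P_1 × (1−P_2) = 0.4775 × 0.8735 = 0.41710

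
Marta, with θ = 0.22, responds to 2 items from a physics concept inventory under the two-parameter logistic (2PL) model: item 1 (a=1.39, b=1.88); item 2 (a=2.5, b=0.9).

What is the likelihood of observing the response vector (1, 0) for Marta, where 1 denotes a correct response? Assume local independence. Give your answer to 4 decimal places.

0.0765

P(θ) = 1 / (1 + exp(−a(θ − b)))
P_1 = 1/(1+e^{2.3074}) = 0.0905
P_2 = 1/(1+e^{1.7000}) = 0.1545
L = P_1 × (1−P_2) = 0.0905 × 0.8455 = 0.07653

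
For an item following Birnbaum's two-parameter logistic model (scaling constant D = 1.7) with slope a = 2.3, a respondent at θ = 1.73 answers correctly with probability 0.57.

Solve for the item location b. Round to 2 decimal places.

P(θ) = 1 / (1 + exp(−D·a(θ − b)))
logit(0.57) = ln(0.57/0.43) = 0.2819
b = θ − logit/(1.7·a) = 1.73 − 0.2819/3.9100 = 1.6579

1.66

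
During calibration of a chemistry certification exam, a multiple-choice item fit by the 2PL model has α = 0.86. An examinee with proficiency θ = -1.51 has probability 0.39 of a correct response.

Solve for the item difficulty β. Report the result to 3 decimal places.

P(θ) = 1 / (1 + exp(−α(θ − β)))
logit(0.39) = ln(0.39/0.61) = -0.4473
β = θ − logit/(α) = -1.51 − (-0.4473)/0.8600 = -0.9899

-0.990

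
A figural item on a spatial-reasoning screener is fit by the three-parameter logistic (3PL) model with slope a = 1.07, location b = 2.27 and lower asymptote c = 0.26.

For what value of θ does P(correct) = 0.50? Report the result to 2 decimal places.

1.58

P(θ) = c + (1 − c) · 1 / (1 + exp(−a(θ − b)))
Remove guessing floor: (0.50 − 0.26)/(1 − 0.26) = 0.3243
logit = ln(0.3243/0.6757) = -0.7340
θ = b + logit/(a) = 2.27 + (-0.7340)/1.0700 = 1.5840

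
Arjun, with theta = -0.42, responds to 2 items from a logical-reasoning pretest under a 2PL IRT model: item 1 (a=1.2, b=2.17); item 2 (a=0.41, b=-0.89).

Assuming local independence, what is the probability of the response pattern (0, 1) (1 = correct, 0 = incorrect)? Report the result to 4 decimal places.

0.5246

P(theta) = 1 / (1 + exp(−a(theta − b)))
P_1 = 1/(1+e^{3.1080}) = 0.0428
P_2 = 1/(1+e^{-0.1927}) = 0.5480
L = (1−P_1) × P_2 = 0.9572 × 0.5480 = 0.52458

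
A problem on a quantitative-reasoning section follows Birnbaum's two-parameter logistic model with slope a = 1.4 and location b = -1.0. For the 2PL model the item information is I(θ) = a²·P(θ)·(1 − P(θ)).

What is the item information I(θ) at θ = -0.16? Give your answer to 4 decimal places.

P = 1/(1+e^{-1.1760}) = 0.7642
P(1−P) = 0.7642 × 0.2358 = 0.1802
I = a² × P(1−P) = 1.4² × 0.1802 = 0.35316

0.3532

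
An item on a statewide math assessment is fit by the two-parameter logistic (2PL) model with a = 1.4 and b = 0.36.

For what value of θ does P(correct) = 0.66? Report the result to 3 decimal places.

P(θ) = 1 / (1 + exp(−a(θ − b)))
logit = ln(0.6600/0.3400) = 0.6633
θ = b + logit/(a) = 0.36 + 0.6633/1.4000 = 0.8338

0.834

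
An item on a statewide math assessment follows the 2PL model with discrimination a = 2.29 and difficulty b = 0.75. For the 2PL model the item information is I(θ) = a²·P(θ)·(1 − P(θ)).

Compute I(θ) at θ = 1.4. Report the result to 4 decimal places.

0.7879

P = 1/(1+e^{-1.4885}) = 0.8159
P(1−P) = 0.8159 × 0.1841 = 0.1502
I = a² × P(1−P) = 2.29² × 0.1502 = 0.78786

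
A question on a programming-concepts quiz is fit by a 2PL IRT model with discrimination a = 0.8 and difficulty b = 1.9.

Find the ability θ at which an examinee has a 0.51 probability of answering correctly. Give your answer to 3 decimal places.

P(θ) = 1 / (1 + exp(−a(θ − b)))
logit = ln(0.5100/0.4900) = 0.0400
θ = b + logit/(a) = 1.9 + 0.0400/0.8000 = 1.9500

1.950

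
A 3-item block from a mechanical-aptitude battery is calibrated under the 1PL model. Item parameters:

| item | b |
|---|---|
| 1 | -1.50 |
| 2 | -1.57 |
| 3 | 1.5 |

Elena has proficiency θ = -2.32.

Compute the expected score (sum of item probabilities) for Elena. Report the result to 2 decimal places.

0.65

P(θ) = 1 / (1 + exp(−(θ − b)))
P_1 = 1/(1+e^{0.8200}) = 0.3058
P_2 = 1/(1+e^{0.7500}) = 0.3208
P_3 = 1/(1+e^{3.8200}) = 0.0215
E[score] = 0.3058 + 0.3208 + 0.0215 = 0.6480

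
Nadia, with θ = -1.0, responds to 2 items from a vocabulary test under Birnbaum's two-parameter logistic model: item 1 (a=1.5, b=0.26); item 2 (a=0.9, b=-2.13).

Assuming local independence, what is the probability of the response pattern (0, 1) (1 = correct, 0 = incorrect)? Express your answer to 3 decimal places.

0.638

P(θ) = 1 / (1 + exp(−a(θ − b)))
P_1 = 1/(1+e^{1.8900}) = 0.1312
P_2 = 1/(1+e^{-1.0170}) = 0.7344
L = (1−P_1) × P_2 = 0.8688 × 0.7344 = 0.63800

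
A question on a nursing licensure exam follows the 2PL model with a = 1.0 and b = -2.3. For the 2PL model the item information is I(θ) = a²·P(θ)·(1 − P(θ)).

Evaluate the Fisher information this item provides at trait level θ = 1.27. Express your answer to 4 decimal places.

0.0266

P = 1/(1+e^{-3.5700}) = 0.9726
P(1−P) = 0.9726 × 0.0274 = 0.0266
I = a² × P(1−P) = 1.0² × 0.0266 = 0.02663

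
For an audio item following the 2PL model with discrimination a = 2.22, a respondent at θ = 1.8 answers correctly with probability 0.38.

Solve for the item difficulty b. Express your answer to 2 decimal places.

P(θ) = 1 / (1 + exp(−a(θ − b)))
logit(0.38) = ln(0.38/0.62) = -0.4895
b = θ − logit/(a) = 1.8 − (-0.4895)/2.2200 = 2.0205

2.02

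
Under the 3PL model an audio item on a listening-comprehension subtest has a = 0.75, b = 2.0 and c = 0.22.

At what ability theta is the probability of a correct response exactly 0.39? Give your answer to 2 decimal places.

0.30

P(theta) = c + (1 − c) · 1 / (1 + exp(−a(theta − b)))
Remove guessing floor: (0.39 − 0.22)/(1 − 0.22) = 0.2179
logit = ln(0.2179/0.7821) = -1.2777
theta = b + logit/(a) = 2.0 + (-1.2777)/0.7500 = 0.2965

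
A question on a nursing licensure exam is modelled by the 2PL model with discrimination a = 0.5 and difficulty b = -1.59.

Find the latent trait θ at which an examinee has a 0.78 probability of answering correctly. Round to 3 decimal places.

0.941

P(θ) = 1 / (1 + exp(−a(θ − b)))
logit = ln(0.7800/0.2200) = 1.2657
θ = b + logit/(a) = -1.59 + 1.2657/0.5000 = 0.9413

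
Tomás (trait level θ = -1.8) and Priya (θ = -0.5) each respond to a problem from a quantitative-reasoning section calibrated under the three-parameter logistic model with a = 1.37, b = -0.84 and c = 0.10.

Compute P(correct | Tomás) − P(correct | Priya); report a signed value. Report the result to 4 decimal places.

-0.3625

P(θ) = c + (1 − c) · 1 / (1 + exp(−a(θ − b)))
P(Tomás) = 0.2905  [exponent -1.3152]
P(Priya) = 0.6530  [exponent 0.4658]
Difference = 0.2905 − 0.6530 = -0.3625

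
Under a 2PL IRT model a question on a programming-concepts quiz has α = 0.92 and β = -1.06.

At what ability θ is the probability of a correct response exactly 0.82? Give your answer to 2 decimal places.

0.59

P(θ) = 1 / (1 + exp(−α(θ − β)))
logit = ln(0.8200/0.1800) = 1.5163
θ = β + logit/(α) = -1.06 + 1.5163/0.9200 = 0.5882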